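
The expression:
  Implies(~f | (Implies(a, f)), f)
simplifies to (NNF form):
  f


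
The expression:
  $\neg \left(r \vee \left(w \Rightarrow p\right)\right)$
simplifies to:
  $w \wedge \neg p \wedge \neg r$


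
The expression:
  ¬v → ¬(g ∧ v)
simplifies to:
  True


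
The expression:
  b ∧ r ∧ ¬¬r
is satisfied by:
  {r: True, b: True}


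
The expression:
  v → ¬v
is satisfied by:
  {v: False}


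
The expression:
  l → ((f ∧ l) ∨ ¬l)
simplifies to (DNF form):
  f ∨ ¬l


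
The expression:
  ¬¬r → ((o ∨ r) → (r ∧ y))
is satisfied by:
  {y: True, r: False}
  {r: False, y: False}
  {r: True, y: True}


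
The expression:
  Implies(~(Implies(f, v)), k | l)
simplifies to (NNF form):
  k | l | v | ~f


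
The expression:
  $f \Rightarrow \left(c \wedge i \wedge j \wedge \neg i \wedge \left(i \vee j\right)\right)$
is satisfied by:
  {f: False}


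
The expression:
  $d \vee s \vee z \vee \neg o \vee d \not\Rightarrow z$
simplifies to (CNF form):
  $d \vee s \vee z \vee \neg o$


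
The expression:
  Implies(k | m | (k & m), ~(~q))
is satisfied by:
  {q: True, m: False, k: False}
  {q: True, k: True, m: False}
  {q: True, m: True, k: False}
  {q: True, k: True, m: True}
  {k: False, m: False, q: False}


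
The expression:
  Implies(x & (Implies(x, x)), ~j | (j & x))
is always true.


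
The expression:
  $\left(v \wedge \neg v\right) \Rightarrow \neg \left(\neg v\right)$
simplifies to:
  $\text{True}$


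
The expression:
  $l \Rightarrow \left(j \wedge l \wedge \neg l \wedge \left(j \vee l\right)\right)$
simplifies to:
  $\neg l$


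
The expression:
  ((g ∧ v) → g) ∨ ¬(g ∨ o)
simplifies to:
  True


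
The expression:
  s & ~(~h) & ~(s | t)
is never true.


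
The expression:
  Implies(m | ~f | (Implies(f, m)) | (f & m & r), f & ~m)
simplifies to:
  f & ~m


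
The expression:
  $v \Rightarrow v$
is always true.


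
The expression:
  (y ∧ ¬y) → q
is always true.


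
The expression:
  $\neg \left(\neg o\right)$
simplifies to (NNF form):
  $o$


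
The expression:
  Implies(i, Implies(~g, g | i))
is always true.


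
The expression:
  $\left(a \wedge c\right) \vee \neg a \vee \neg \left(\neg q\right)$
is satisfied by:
  {q: True, c: True, a: False}
  {q: True, c: False, a: False}
  {c: True, q: False, a: False}
  {q: False, c: False, a: False}
  {a: True, q: True, c: True}
  {a: True, q: True, c: False}
  {a: True, c: True, q: False}


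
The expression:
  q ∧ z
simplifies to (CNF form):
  q ∧ z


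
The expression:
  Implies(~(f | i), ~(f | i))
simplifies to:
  True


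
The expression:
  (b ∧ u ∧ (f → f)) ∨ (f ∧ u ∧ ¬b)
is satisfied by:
  {b: True, f: True, u: True}
  {b: True, u: True, f: False}
  {f: True, u: True, b: False}


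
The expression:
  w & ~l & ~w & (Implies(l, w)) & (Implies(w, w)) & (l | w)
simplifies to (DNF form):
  False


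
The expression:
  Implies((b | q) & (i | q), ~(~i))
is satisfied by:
  {i: True, q: False}
  {q: False, i: False}
  {q: True, i: True}


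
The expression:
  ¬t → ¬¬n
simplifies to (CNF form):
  n ∨ t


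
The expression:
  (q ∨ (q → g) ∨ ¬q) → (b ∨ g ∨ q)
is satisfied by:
  {b: True, q: True, g: True}
  {b: True, q: True, g: False}
  {b: True, g: True, q: False}
  {b: True, g: False, q: False}
  {q: True, g: True, b: False}
  {q: True, g: False, b: False}
  {g: True, q: False, b: False}


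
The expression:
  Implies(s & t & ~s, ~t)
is always true.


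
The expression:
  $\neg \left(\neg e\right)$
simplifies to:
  $e$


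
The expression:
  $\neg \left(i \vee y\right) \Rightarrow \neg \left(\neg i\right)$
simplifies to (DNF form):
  $i \vee y$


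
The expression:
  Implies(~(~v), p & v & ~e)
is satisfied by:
  {p: True, e: False, v: False}
  {e: False, v: False, p: False}
  {p: True, e: True, v: False}
  {e: True, p: False, v: False}
  {v: True, p: True, e: False}


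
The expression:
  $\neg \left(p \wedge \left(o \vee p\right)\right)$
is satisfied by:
  {p: False}


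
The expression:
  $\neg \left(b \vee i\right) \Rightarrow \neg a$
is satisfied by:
  {i: True, b: True, a: False}
  {i: True, a: False, b: False}
  {b: True, a: False, i: False}
  {b: False, a: False, i: False}
  {i: True, b: True, a: True}
  {i: True, a: True, b: False}
  {b: True, a: True, i: False}


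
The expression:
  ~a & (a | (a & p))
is never true.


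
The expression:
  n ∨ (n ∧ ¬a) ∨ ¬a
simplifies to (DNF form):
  n ∨ ¬a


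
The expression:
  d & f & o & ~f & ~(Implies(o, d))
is never true.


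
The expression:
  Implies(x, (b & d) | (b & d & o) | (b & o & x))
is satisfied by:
  {b: True, d: True, o: True, x: False}
  {b: True, d: True, o: False, x: False}
  {b: True, o: True, d: False, x: False}
  {b: True, o: False, d: False, x: False}
  {d: True, o: True, b: False, x: False}
  {d: True, b: False, o: False, x: False}
  {d: False, o: True, b: False, x: False}
  {d: False, b: False, o: False, x: False}
  {b: True, x: True, d: True, o: True}
  {b: True, x: True, d: True, o: False}
  {b: True, x: True, o: True, d: False}


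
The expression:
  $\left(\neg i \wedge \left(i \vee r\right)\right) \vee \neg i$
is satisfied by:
  {i: False}


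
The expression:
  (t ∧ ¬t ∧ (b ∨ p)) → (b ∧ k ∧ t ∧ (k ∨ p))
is always true.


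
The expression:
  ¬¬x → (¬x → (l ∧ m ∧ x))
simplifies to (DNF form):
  True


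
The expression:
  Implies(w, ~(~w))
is always true.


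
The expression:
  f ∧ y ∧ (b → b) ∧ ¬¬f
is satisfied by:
  {f: True, y: True}


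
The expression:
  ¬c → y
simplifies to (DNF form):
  c ∨ y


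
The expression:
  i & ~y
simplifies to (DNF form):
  i & ~y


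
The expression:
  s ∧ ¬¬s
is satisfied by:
  {s: True}


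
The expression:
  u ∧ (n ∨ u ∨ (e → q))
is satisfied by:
  {u: True}


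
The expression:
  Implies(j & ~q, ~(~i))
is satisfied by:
  {i: True, q: True, j: False}
  {i: True, q: False, j: False}
  {q: True, i: False, j: False}
  {i: False, q: False, j: False}
  {i: True, j: True, q: True}
  {i: True, j: True, q: False}
  {j: True, q: True, i: False}


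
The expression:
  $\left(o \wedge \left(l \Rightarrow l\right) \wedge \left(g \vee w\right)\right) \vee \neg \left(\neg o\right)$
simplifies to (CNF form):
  $o$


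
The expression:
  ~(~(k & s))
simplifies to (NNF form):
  k & s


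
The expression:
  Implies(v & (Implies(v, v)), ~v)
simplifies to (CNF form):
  ~v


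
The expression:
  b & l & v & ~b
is never true.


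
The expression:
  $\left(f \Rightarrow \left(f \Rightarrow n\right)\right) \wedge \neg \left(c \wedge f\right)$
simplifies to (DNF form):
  $\left(n \wedge \neg c\right) \vee \neg f$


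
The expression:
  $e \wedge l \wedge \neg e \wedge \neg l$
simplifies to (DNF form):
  $\text{False}$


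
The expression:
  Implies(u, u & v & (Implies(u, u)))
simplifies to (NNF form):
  v | ~u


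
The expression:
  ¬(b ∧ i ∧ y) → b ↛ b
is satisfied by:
  {i: True, b: True, y: True}


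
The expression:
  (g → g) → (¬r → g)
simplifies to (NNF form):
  g ∨ r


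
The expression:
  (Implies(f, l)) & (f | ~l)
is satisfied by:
  {l: False, f: False}
  {f: True, l: True}


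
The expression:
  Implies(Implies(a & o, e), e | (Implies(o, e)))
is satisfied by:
  {a: True, e: True, o: False}
  {a: True, o: False, e: False}
  {e: True, o: False, a: False}
  {e: False, o: False, a: False}
  {a: True, e: True, o: True}
  {a: True, o: True, e: False}
  {e: True, o: True, a: False}


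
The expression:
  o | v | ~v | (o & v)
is always true.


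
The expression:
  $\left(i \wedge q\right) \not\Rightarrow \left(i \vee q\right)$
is never true.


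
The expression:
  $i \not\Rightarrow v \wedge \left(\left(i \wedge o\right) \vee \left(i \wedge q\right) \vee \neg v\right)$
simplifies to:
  $i \wedge \neg v$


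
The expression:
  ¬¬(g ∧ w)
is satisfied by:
  {w: True, g: True}


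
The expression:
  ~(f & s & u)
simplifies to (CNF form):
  ~f | ~s | ~u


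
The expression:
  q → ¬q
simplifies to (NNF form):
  ¬q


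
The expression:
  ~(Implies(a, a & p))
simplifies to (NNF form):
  a & ~p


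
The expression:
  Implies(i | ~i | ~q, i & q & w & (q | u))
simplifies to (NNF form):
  i & q & w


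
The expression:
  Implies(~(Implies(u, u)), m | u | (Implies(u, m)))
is always true.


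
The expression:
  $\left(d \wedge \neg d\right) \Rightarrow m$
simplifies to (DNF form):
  $\text{True}$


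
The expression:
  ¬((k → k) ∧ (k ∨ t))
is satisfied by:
  {t: False, k: False}


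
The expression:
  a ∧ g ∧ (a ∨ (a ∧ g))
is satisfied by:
  {a: True, g: True}


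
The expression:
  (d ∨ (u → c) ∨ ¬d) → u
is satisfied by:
  {u: True}


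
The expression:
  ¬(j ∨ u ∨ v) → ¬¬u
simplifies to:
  j ∨ u ∨ v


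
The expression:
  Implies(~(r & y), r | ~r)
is always true.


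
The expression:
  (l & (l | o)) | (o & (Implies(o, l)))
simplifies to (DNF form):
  l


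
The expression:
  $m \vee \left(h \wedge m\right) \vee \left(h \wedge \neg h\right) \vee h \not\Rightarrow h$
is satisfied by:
  {m: True}


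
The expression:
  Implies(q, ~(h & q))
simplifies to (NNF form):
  ~h | ~q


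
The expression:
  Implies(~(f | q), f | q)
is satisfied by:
  {q: True, f: True}
  {q: True, f: False}
  {f: True, q: False}


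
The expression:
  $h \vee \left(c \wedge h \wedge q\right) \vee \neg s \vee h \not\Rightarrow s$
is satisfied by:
  {h: True, s: False}
  {s: False, h: False}
  {s: True, h: True}


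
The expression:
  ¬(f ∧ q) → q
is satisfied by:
  {q: True}


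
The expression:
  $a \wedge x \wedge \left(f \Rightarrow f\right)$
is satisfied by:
  {a: True, x: True}


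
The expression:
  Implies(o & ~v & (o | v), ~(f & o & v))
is always true.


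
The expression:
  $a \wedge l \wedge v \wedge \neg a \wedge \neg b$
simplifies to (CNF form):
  $\text{False}$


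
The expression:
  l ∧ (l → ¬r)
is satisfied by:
  {l: True, r: False}


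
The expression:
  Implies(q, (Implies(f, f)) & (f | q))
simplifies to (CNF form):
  True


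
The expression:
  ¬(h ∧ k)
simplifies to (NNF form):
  ¬h ∨ ¬k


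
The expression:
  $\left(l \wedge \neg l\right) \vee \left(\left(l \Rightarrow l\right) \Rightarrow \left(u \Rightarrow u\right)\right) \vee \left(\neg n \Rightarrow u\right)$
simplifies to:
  $\text{True}$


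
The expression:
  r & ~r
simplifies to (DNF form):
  False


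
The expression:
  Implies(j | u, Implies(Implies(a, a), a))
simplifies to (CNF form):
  (a | ~j) & (a | ~u)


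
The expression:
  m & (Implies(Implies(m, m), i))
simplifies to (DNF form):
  i & m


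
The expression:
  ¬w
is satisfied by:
  {w: False}


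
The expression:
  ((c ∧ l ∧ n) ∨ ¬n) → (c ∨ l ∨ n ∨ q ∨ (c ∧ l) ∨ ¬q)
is always true.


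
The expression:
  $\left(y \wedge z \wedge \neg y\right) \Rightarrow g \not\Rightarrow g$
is always true.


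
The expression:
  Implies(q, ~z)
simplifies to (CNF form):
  ~q | ~z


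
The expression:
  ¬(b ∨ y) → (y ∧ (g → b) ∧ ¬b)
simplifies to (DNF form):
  b ∨ y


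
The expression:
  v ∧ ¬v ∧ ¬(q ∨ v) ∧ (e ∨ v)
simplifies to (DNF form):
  False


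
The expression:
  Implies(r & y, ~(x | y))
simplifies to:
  ~r | ~y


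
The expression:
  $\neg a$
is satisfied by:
  {a: False}


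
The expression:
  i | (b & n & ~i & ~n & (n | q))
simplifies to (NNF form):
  i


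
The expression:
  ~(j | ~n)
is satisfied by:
  {n: True, j: False}


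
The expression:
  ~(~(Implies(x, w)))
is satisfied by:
  {w: True, x: False}
  {x: False, w: False}
  {x: True, w: True}


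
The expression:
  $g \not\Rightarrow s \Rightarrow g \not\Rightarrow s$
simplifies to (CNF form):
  $\text{True}$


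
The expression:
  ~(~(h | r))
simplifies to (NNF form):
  h | r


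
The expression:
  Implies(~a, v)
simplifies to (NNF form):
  a | v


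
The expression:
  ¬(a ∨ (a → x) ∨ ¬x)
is never true.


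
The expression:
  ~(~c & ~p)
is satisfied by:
  {c: True, p: True}
  {c: True, p: False}
  {p: True, c: False}


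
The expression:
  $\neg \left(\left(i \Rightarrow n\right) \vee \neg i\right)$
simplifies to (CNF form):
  $i \wedge \neg n$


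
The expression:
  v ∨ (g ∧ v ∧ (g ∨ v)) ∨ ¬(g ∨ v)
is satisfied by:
  {v: True, g: False}
  {g: False, v: False}
  {g: True, v: True}


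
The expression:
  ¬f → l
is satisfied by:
  {l: True, f: True}
  {l: True, f: False}
  {f: True, l: False}


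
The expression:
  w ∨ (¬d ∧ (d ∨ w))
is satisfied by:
  {w: True}


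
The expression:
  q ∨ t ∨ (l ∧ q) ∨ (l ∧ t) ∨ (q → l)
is always true.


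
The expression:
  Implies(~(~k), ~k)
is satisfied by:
  {k: False}


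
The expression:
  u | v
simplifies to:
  u | v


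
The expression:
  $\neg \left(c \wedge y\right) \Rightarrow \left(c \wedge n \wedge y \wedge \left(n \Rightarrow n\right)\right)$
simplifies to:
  $c \wedge y$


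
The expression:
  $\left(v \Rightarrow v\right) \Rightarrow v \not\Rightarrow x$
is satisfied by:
  {v: True, x: False}


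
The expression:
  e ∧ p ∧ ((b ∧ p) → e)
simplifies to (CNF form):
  e ∧ p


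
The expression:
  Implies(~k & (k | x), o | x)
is always true.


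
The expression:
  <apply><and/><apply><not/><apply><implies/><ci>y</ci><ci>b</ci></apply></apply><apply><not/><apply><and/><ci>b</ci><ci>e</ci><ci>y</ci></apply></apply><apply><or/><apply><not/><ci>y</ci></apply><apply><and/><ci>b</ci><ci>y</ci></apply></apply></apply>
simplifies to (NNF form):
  <false/>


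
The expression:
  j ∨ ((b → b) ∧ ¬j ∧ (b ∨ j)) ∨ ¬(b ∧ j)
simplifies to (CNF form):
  True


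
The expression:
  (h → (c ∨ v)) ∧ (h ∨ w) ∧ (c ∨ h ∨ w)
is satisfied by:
  {v: True, c: True, h: True, w: True}
  {v: True, c: True, h: True, w: False}
  {v: True, h: True, w: True, c: False}
  {v: True, h: True, w: False, c: False}
  {c: True, h: True, w: True, v: False}
  {c: True, h: True, w: False, v: False}
  {c: True, v: True, w: True, h: False}
  {v: True, w: True, h: False, c: False}
  {c: True, w: True, h: False, v: False}
  {w: True, c: False, h: False, v: False}


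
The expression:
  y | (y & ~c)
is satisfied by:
  {y: True}


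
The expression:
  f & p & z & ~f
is never true.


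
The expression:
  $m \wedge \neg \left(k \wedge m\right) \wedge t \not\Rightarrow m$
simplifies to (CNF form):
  $\text{False}$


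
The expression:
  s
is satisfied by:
  {s: True}


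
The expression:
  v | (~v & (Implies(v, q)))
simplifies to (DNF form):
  True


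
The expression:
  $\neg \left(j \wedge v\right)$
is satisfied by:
  {v: False, j: False}
  {j: True, v: False}
  {v: True, j: False}


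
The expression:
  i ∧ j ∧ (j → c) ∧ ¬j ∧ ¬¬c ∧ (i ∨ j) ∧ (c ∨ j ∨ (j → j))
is never true.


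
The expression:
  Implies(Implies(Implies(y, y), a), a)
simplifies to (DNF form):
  True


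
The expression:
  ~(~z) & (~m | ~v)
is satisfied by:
  {z: True, m: False, v: False}
  {v: True, z: True, m: False}
  {m: True, z: True, v: False}


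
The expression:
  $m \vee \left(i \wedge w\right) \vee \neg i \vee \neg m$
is always true.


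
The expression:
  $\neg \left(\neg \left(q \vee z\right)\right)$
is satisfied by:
  {q: True, z: True}
  {q: True, z: False}
  {z: True, q: False}


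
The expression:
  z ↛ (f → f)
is never true.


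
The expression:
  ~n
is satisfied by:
  {n: False}


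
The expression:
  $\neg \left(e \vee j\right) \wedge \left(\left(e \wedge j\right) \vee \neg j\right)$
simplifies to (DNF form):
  $\neg e \wedge \neg j$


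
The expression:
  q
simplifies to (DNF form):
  q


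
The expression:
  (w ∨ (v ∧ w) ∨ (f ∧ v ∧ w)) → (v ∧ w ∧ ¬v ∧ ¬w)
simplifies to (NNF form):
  ¬w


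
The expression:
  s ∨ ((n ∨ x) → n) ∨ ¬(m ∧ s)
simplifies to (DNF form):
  True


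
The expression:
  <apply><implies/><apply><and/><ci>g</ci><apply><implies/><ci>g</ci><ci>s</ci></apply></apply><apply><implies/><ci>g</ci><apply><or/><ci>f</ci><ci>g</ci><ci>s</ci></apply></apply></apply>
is always true.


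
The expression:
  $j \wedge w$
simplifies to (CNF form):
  $j \wedge w$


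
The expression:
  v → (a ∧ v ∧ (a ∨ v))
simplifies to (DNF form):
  a ∨ ¬v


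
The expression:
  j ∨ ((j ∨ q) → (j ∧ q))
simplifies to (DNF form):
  j ∨ ¬q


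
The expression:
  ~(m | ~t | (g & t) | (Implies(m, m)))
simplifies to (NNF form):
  False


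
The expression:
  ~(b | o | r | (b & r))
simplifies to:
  ~b & ~o & ~r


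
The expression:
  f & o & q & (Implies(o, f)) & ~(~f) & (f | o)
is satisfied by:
  {f: True, o: True, q: True}


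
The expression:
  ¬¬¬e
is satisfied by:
  {e: False}


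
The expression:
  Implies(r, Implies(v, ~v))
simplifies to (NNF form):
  ~r | ~v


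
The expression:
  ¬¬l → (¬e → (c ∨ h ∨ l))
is always true.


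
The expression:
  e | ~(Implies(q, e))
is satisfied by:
  {q: True, e: True}
  {q: True, e: False}
  {e: True, q: False}


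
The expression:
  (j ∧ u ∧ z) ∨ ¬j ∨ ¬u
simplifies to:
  z ∨ ¬j ∨ ¬u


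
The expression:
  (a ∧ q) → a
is always true.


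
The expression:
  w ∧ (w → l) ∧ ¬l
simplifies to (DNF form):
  False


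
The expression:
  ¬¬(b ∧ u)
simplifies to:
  b ∧ u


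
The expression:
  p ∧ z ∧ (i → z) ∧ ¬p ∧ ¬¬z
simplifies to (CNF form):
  False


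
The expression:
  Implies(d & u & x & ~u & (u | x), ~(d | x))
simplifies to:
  True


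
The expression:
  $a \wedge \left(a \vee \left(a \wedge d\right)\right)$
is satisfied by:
  {a: True}


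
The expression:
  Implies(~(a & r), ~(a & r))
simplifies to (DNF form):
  True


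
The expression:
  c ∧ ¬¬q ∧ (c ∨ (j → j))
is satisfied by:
  {c: True, q: True}


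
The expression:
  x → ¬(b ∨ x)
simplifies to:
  ¬x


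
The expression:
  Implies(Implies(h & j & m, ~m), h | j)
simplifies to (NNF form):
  h | j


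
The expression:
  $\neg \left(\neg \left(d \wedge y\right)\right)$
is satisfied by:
  {d: True, y: True}


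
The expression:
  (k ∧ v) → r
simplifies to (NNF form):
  r ∨ ¬k ∨ ¬v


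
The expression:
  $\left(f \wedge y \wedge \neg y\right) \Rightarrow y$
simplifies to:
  $\text{True}$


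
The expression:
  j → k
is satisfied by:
  {k: True, j: False}
  {j: False, k: False}
  {j: True, k: True}


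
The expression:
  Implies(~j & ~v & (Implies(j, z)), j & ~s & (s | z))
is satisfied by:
  {v: True, j: True}
  {v: True, j: False}
  {j: True, v: False}


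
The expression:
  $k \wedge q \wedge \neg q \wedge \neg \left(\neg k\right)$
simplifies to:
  $\text{False}$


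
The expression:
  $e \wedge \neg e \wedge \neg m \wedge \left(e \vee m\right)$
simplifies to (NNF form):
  $\text{False}$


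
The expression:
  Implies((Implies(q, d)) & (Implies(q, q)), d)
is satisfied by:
  {d: True, q: True}
  {d: True, q: False}
  {q: True, d: False}


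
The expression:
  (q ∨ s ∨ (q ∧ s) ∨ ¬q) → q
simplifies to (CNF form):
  q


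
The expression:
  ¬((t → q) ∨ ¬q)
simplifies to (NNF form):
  False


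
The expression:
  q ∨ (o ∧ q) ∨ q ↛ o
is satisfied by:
  {q: True}


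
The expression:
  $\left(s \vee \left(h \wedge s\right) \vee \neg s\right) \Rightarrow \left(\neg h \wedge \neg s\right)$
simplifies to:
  $\neg h \wedge \neg s$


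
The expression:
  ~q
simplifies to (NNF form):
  ~q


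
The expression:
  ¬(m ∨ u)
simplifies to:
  ¬m ∧ ¬u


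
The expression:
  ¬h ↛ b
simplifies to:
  b ∨ ¬h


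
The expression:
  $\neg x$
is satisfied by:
  {x: False}


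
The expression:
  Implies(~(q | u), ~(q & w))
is always true.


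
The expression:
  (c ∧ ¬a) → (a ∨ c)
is always true.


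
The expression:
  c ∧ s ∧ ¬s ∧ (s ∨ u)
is never true.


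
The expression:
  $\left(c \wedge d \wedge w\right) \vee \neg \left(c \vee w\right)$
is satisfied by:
  {d: True, w: False, c: False}
  {d: False, w: False, c: False}
  {c: True, w: True, d: True}


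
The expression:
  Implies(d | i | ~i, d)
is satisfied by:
  {d: True}


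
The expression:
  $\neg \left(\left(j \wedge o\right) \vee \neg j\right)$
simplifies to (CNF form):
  $j \wedge \neg o$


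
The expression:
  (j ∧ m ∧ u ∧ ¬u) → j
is always true.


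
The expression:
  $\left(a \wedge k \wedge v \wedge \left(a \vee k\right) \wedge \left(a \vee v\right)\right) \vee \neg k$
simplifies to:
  $\left(a \wedge v\right) \vee \neg k$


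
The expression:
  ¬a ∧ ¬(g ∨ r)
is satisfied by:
  {g: False, r: False, a: False}


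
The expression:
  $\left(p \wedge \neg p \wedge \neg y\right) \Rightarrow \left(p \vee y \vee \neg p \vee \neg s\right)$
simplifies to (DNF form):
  $\text{True}$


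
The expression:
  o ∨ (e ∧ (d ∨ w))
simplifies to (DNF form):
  o ∨ (d ∧ e) ∨ (e ∧ w)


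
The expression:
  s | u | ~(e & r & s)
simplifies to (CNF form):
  True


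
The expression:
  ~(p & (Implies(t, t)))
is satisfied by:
  {p: False}


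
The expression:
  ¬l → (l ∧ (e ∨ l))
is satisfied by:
  {l: True}


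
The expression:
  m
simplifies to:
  m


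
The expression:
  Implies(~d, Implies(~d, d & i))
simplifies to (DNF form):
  d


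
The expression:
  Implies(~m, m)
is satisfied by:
  {m: True}


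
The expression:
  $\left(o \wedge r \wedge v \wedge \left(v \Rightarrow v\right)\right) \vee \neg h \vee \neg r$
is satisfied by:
  {o: True, v: True, h: False, r: False}
  {o: True, v: False, h: False, r: False}
  {v: True, o: False, h: False, r: False}
  {o: False, v: False, h: False, r: False}
  {r: True, o: True, v: True, h: False}
  {r: True, o: True, v: False, h: False}
  {r: True, v: True, o: False, h: False}
  {r: True, v: False, o: False, h: False}
  {o: True, h: True, v: True, r: False}
  {o: True, h: True, v: False, r: False}
  {h: True, v: True, o: False, r: False}
  {h: True, o: False, v: False, r: False}
  {r: True, o: True, h: True, v: True}


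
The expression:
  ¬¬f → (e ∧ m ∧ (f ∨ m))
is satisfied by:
  {e: True, m: True, f: False}
  {e: True, m: False, f: False}
  {m: True, e: False, f: False}
  {e: False, m: False, f: False}
  {f: True, e: True, m: True}


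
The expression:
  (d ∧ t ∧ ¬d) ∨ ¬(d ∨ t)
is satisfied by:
  {d: False, t: False}


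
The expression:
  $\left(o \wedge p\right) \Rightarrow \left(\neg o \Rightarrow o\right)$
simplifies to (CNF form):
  $\text{True}$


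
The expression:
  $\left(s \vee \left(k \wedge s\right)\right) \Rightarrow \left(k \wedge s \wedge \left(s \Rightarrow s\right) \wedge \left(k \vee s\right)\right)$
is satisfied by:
  {k: True, s: False}
  {s: False, k: False}
  {s: True, k: True}


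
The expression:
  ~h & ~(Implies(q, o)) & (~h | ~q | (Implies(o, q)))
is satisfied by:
  {q: True, o: False, h: False}


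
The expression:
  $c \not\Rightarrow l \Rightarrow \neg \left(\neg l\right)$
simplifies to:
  $l \vee \neg c$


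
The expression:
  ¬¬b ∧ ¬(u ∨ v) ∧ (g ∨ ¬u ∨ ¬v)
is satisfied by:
  {b: True, u: False, v: False}


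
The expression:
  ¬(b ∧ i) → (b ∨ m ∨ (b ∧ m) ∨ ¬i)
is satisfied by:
  {b: True, m: True, i: False}
  {b: True, i: False, m: False}
  {m: True, i: False, b: False}
  {m: False, i: False, b: False}
  {b: True, m: True, i: True}
  {b: True, i: True, m: False}
  {m: True, i: True, b: False}


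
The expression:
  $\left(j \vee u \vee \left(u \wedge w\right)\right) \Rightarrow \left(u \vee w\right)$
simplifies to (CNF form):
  $u \vee w \vee \neg j$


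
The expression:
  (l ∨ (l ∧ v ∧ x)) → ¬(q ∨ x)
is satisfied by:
  {q: False, l: False, x: False}
  {x: True, q: False, l: False}
  {q: True, x: False, l: False}
  {x: True, q: True, l: False}
  {l: True, x: False, q: False}


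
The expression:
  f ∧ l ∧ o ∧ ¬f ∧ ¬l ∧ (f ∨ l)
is never true.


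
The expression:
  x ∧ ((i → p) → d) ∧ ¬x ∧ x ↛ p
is never true.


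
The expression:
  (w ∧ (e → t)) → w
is always true.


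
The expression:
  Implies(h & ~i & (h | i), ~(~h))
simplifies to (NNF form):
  True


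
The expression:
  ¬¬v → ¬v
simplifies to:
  ¬v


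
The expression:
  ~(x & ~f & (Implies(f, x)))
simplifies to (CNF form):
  f | ~x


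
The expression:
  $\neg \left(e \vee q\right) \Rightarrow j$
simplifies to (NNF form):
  $e \vee j \vee q$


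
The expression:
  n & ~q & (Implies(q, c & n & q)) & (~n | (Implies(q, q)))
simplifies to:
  n & ~q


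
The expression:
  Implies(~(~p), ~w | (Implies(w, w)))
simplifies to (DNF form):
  True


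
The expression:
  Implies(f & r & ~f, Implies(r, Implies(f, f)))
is always true.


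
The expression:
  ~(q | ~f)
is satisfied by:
  {f: True, q: False}


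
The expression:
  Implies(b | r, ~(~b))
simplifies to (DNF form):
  b | ~r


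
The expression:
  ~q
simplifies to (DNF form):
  ~q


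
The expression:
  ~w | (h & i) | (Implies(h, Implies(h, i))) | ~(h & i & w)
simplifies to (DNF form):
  True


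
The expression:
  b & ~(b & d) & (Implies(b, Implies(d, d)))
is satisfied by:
  {b: True, d: False}


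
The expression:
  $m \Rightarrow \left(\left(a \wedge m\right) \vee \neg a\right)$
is always true.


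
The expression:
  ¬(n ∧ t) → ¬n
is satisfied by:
  {t: True, n: False}
  {n: False, t: False}
  {n: True, t: True}


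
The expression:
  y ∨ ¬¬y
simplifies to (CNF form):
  y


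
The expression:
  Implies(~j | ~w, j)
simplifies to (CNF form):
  j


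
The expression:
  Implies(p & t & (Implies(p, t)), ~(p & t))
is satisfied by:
  {p: False, t: False}
  {t: True, p: False}
  {p: True, t: False}


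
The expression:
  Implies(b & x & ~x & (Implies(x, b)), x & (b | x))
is always true.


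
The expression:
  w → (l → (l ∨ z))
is always true.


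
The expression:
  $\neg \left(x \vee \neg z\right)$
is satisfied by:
  {z: True, x: False}


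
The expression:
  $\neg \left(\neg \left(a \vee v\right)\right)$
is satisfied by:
  {a: True, v: True}
  {a: True, v: False}
  {v: True, a: False}


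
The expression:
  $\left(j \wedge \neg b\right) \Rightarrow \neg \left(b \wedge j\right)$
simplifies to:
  $\text{True}$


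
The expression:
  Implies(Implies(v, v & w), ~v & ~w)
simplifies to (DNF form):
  ~w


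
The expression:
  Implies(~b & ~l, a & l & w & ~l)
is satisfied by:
  {b: True, l: True}
  {b: True, l: False}
  {l: True, b: False}


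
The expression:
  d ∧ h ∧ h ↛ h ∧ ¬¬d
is never true.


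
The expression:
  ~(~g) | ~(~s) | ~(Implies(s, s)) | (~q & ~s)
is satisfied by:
  {s: True, g: True, q: False}
  {s: True, g: False, q: False}
  {g: True, s: False, q: False}
  {s: False, g: False, q: False}
  {q: True, s: True, g: True}
  {q: True, s: True, g: False}
  {q: True, g: True, s: False}


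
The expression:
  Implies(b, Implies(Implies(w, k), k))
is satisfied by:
  {k: True, w: True, b: False}
  {k: True, w: False, b: False}
  {w: True, k: False, b: False}
  {k: False, w: False, b: False}
  {b: True, k: True, w: True}
  {b: True, k: True, w: False}
  {b: True, w: True, k: False}


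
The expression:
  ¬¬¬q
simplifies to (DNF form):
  ¬q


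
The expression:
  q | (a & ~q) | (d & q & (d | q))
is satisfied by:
  {a: True, q: True}
  {a: True, q: False}
  {q: True, a: False}


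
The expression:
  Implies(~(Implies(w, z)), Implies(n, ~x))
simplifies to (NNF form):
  z | ~n | ~w | ~x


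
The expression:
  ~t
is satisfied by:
  {t: False}


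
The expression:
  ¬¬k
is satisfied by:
  {k: True}


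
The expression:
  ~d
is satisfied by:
  {d: False}


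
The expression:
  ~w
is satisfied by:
  {w: False}


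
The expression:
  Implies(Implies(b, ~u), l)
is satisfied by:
  {l: True, u: True, b: True}
  {l: True, u: True, b: False}
  {l: True, b: True, u: False}
  {l: True, b: False, u: False}
  {u: True, b: True, l: False}


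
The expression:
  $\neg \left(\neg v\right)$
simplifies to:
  $v$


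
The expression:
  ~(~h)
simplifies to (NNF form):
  h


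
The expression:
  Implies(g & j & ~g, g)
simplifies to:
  True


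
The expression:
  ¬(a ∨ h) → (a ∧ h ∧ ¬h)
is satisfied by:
  {a: True, h: True}
  {a: True, h: False}
  {h: True, a: False}


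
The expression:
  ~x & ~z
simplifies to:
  ~x & ~z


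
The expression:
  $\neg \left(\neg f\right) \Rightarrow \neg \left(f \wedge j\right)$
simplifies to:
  $\neg f \vee \neg j$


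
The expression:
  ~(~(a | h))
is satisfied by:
  {a: True, h: True}
  {a: True, h: False}
  {h: True, a: False}


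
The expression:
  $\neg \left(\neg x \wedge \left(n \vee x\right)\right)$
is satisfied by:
  {x: True, n: False}
  {n: False, x: False}
  {n: True, x: True}


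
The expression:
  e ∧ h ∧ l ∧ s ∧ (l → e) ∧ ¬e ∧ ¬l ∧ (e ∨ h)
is never true.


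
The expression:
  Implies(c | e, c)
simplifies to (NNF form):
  c | ~e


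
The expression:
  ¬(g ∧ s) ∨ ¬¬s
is always true.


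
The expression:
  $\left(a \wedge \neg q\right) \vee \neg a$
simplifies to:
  $\neg a \vee \neg q$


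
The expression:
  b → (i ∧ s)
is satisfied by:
  {s: True, i: True, b: False}
  {s: True, i: False, b: False}
  {i: True, s: False, b: False}
  {s: False, i: False, b: False}
  {b: True, s: True, i: True}


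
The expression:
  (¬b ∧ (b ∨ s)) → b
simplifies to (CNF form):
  b ∨ ¬s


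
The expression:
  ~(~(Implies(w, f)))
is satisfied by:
  {f: True, w: False}
  {w: False, f: False}
  {w: True, f: True}


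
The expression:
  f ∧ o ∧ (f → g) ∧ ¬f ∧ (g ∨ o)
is never true.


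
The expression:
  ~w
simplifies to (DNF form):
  ~w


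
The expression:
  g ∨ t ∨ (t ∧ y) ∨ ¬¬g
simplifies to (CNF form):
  g ∨ t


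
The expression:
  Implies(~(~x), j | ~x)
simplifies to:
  j | ~x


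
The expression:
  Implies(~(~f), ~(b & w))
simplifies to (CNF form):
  ~b | ~f | ~w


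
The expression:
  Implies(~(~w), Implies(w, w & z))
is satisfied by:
  {z: True, w: False}
  {w: False, z: False}
  {w: True, z: True}


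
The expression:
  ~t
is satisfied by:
  {t: False}


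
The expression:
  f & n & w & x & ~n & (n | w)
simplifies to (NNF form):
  False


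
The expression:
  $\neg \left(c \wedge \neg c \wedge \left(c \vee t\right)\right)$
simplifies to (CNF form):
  $\text{True}$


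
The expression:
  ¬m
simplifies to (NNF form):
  ¬m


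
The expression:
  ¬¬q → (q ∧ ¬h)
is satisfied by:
  {h: False, q: False}
  {q: True, h: False}
  {h: True, q: False}


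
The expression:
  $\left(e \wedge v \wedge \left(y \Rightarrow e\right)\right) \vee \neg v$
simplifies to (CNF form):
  $e \vee \neg v$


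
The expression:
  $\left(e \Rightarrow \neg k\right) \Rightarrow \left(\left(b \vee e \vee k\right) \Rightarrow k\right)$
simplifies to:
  $k \vee \left(\neg b \wedge \neg e\right)$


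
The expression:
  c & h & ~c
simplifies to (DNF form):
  False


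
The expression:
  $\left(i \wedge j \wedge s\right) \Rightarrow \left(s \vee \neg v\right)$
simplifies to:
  $\text{True}$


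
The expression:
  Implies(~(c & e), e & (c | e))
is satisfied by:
  {e: True}


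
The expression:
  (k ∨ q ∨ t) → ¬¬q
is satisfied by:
  {q: True, t: False, k: False}
  {q: True, k: True, t: False}
  {q: True, t: True, k: False}
  {q: True, k: True, t: True}
  {k: False, t: False, q: False}


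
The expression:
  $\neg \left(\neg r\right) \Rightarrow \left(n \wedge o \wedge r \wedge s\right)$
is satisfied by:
  {n: True, o: True, s: True, r: False}
  {n: True, o: True, s: False, r: False}
  {n: True, s: True, o: False, r: False}
  {n: True, s: False, o: False, r: False}
  {o: True, s: True, n: False, r: False}
  {o: True, s: False, n: False, r: False}
  {s: True, n: False, o: False, r: False}
  {s: False, n: False, o: False, r: False}
  {r: True, n: True, o: True, s: True}


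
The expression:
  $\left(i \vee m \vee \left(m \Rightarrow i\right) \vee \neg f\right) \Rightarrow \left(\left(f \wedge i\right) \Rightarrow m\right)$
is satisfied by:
  {m: True, i: False, f: False}
  {m: False, i: False, f: False}
  {f: True, m: True, i: False}
  {f: True, m: False, i: False}
  {i: True, m: True, f: False}
  {i: True, m: False, f: False}
  {i: True, f: True, m: True}


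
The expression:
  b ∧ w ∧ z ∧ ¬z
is never true.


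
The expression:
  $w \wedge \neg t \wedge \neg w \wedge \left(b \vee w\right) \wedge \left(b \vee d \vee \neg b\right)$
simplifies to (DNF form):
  $\text{False}$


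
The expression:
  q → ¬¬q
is always true.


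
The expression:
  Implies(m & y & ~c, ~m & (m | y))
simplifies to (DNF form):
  c | ~m | ~y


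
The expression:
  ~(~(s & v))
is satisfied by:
  {s: True, v: True}


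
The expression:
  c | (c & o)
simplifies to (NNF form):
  c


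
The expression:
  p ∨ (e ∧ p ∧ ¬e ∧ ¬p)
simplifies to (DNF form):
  p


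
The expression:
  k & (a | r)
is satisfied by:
  {r: True, a: True, k: True}
  {r: True, k: True, a: False}
  {a: True, k: True, r: False}


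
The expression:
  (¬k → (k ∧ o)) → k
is always true.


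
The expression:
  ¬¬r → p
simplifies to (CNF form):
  p ∨ ¬r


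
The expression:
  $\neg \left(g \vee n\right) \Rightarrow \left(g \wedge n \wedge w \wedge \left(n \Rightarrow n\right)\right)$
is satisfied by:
  {n: True, g: True}
  {n: True, g: False}
  {g: True, n: False}


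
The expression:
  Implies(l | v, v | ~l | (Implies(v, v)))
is always true.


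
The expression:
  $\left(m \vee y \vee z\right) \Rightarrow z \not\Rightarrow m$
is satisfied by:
  {z: True, m: False, y: False}
  {z: False, m: False, y: False}
  {y: True, z: True, m: False}


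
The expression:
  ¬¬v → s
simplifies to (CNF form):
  s ∨ ¬v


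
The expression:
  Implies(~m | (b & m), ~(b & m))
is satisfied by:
  {m: False, b: False}
  {b: True, m: False}
  {m: True, b: False}


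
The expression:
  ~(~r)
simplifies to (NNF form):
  r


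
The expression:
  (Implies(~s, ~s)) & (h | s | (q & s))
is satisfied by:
  {s: True, h: True}
  {s: True, h: False}
  {h: True, s: False}


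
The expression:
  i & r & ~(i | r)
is never true.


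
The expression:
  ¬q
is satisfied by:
  {q: False}


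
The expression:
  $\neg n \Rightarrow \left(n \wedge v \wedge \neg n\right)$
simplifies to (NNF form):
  $n$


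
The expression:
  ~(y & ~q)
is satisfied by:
  {q: True, y: False}
  {y: False, q: False}
  {y: True, q: True}


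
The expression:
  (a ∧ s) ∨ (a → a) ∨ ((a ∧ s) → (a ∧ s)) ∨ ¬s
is always true.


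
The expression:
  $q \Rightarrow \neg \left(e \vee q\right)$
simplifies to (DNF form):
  $\neg q$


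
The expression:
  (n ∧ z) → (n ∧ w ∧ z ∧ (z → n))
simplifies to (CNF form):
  w ∨ ¬n ∨ ¬z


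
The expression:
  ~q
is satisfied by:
  {q: False}


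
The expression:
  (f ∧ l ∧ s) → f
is always true.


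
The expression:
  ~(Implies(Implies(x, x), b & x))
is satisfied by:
  {x: False, b: False}
  {b: True, x: False}
  {x: True, b: False}


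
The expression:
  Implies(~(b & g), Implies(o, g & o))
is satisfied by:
  {g: True, o: False}
  {o: False, g: False}
  {o: True, g: True}


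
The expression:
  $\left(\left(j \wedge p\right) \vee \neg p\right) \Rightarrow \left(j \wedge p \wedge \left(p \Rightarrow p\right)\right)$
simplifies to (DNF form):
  $p$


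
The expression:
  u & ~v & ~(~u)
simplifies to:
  u & ~v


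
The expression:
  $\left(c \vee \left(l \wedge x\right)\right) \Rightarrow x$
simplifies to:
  $x \vee \neg c$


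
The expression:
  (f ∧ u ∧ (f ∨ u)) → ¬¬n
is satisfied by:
  {n: True, u: False, f: False}
  {u: False, f: False, n: False}
  {f: True, n: True, u: False}
  {f: True, u: False, n: False}
  {n: True, u: True, f: False}
  {u: True, n: False, f: False}
  {f: True, u: True, n: True}


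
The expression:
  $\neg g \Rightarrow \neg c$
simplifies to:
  $g \vee \neg c$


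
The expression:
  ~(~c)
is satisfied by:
  {c: True}


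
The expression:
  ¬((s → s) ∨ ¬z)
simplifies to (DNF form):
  False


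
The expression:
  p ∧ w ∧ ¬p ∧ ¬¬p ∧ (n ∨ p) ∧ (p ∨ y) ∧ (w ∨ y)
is never true.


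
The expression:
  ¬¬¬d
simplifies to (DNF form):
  ¬d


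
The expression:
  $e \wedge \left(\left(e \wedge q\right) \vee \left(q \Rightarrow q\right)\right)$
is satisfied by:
  {e: True}


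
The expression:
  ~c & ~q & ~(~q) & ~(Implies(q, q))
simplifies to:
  False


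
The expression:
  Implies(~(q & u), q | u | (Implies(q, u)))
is always true.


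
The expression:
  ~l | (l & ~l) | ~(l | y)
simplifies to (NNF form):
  ~l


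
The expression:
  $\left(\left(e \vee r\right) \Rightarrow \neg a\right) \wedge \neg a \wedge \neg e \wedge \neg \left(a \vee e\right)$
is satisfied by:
  {e: False, a: False}


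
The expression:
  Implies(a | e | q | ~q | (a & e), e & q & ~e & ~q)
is never true.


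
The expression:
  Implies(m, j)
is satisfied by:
  {j: True, m: False}
  {m: False, j: False}
  {m: True, j: True}


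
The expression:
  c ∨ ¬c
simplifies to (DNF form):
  True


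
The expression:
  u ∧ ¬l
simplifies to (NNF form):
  u ∧ ¬l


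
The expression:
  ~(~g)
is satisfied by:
  {g: True}


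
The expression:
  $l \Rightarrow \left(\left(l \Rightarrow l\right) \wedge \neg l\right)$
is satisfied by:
  {l: False}


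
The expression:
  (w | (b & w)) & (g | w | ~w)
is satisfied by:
  {w: True}
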